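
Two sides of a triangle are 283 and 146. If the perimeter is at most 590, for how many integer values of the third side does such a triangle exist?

Triangle inequality: 137 < x < 429. Perimeter ≤ 590 gives x ≤ 590 − 283 − 146 = 161.
So 137 < x ≤ 161; integers 138 through 161: 24 values.

24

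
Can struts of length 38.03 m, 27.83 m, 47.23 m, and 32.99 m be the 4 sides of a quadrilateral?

Yes

A quadrilateral exists iff every side is shorter than the sum of the others — equivalently, the longest side is less than the sum of the rest.
Longest side 47.23 < 98.85 (sum of the remaining 3), so yes.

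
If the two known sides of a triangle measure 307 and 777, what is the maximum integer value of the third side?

The third side must be strictly less than 307 + 777 = 1084.
The largest integer below 1084 is 1083.

1083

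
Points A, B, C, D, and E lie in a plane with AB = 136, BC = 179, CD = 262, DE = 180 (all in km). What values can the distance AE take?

The maximum is all hops collinear in one direction: 136 + 179 + 262 + 180 = 757.
The longest hop is 262; the others sum to 495. Since 262 ≤ 495, the path can fold back on itself completely, so the minimum distance is 0.

0 ≤ AE ≤ 757 km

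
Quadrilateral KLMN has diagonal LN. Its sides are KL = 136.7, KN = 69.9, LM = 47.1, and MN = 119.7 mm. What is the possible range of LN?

72.6 < LN < 166.8

From triangle KLN: |136.7 − 69.9| < LN < 136.7 + 69.9, i.e. 66.8 < LN < 206.6.
From triangle MLN: 72.6 < LN < 166.8.
Both must hold, so LN lies in the intersection.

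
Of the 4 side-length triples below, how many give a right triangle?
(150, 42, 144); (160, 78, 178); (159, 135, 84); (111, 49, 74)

3

(150,42,144): 42²+144² = 22500 = 150² → right
(160,78,178): 78²+160² = 31684 = 178² → right
(159,135,84): 84²+135² = 25281 = 159² → right
(111,49,74): 49²+74² = 7877 < 12321 = 111² → obtuse
3 of the 4 are right.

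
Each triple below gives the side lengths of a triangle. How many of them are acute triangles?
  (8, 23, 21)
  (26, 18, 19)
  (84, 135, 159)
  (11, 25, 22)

(8,23,21): 8²+21² = 505 < 529 = 23² → obtuse
(26,18,19): 18²+19² = 685 > 676 = 26² → acute
(84,135,159): 84²+135² = 25281 = 159² → right
(11,25,22): 11²+22² = 605 < 625 = 25² → obtuse
1 of the 4 is acute.

1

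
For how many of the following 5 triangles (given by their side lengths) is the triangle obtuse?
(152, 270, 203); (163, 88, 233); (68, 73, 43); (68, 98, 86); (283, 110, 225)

3

(152,270,203): 152²+203² = 64313 < 72900 = 270² → obtuse
(163,88,233): 88²+163² = 34313 < 54289 = 233² → obtuse
(68,73,43): 43²+68² = 6473 > 5329 = 73² → acute
(68,98,86): 68²+86² = 12020 > 9604 = 98² → acute
(283,110,225): 110²+225² = 62725 < 80089 = 283² → obtuse
3 of the 5 are obtuse.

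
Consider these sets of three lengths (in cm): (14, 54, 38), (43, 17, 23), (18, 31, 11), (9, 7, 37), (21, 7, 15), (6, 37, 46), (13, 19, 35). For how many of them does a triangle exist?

(14,38,54): 14+38 ≤ 54 → not valid
(17,23,43): 17+23 ≤ 43 → not valid
(11,18,31): 11+18 ≤ 31 → not valid
(7,9,37): 7+9 ≤ 37 → not valid
(7,15,21): 7+15 > 21 → valid
(6,37,46): 6+37 ≤ 46 → not valid
(13,19,35): 13+19 ≤ 35 → not valid
1 of the 7 triples forms a triangle.

1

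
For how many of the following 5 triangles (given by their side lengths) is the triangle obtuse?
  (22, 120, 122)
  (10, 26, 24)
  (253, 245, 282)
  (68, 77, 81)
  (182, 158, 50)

(22,120,122): 22²+120² = 14884 = 122² → right
(10,26,24): 10²+24² = 676 = 26² → right
(253,245,282): 245²+253² = 124034 > 79524 = 282² → acute
(68,77,81): 68²+77² = 10553 > 6561 = 81² → acute
(182,158,50): 50²+158² = 27464 < 33124 = 182² → obtuse
1 of the 5 is obtuse.

1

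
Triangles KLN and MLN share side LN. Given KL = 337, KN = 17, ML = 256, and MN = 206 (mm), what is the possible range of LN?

From triangle KLN: |337 − 17| < LN < 337 + 17, i.e. 320 < LN < 354.
From triangle MLN: 50 < LN < 462.
Both must hold, so LN lies in the intersection.

320 < LN < 354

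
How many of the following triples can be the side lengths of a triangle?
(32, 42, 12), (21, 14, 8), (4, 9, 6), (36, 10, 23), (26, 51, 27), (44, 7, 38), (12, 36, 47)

(12,32,42): 12+32 > 42 → valid
(8,14,21): 8+14 > 21 → valid
(4,6,9): 4+6 > 9 → valid
(10,23,36): 10+23 ≤ 36 → not valid
(26,27,51): 26+27 > 51 → valid
(7,38,44): 7+38 > 44 → valid
(12,36,47): 12+36 > 47 → valid
6 of the 7 triples form a triangle.

6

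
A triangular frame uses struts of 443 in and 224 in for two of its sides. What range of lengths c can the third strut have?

By the triangle inequality, c must be less than 443 + 224 = 667 and greater than |443 − 224| = 219.

219 < c < 667 (in)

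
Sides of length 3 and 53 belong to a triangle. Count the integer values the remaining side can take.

5

The third side lies in the open interval (50, 56).
Integers from 51 to 55 inclusive: 55 − 51 + 1 = 5.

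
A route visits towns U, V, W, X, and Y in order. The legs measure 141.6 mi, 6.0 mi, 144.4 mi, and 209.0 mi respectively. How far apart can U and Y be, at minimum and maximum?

0 ≤ UY ≤ 501.0 mi

The maximum is all hops collinear in one direction: 141.6 + 6.0 + 144.4 + 209.0 = 501.0.
The longest hop is 209.0; the others sum to 292.0. Since 209.0 ≤ 292.0, the path can fold back on itself completely, so the minimum distance is 0.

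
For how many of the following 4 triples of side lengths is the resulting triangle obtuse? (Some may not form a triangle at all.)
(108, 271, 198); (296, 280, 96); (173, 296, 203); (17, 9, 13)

(108,271,198): 108²+198² = 50868 < 73441 = 271² → obtuse
(296,280,96): 96²+280² = 87616 = 296² → right
(173,296,203): 173²+203² = 71138 < 87616 = 296² → obtuse
(17,9,13): 9²+13² = 250 < 289 = 17² → obtuse
3 of the 4 are obtuse.

3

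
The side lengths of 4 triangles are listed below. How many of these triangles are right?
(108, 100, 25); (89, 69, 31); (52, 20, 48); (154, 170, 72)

2

(108,100,25): 25²+100² = 10625 < 11664 = 108² → obtuse
(89,69,31): 31²+69² = 5722 < 7921 = 89² → obtuse
(52,20,48): 20²+48² = 2704 = 52² → right
(154,170,72): 72²+154² = 28900 = 170² → right
2 of the 4 are right.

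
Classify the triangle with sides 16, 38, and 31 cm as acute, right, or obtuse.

Compare the square of the longest side to the sum of squares of the other two: 16² + 31² = 1217 < 1444 = 38².

obtuse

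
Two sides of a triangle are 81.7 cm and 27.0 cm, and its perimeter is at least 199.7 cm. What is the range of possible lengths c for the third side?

91.0 ≤ c < 108.7 cm

Triangle inequality alone gives 54.7 < c < 108.7.
The perimeter condition gives c ≥ 199.7 − 81.7 − 27.0 = 91.0.
Intersecting the two: 91.0 ≤ c < 108.7.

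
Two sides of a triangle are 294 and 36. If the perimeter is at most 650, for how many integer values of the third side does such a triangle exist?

62

Triangle inequality: 258 < x < 330. Perimeter ≤ 650 gives x ≤ 650 − 294 − 36 = 320.
So 258 < x ≤ 320; integers 259 through 320: 62 values.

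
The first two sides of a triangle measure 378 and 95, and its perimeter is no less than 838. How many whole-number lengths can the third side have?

Triangle inequality: 283 < x < 473. Perimeter ≥ 838 gives x ≥ 838 − 378 − 95 = 365.
So 365 ≤ x < 473; integers 365 through 472: 108 values.

108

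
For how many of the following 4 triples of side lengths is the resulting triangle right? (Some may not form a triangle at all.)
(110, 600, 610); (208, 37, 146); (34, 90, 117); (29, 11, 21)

(110,600,610): 110²+600² = 372100 = 610² → right
(208,37,146): 37+146 ≤ 208, not a triangle
(34,90,117): 34²+90² = 9256 < 13689 = 117² → obtuse
(29,11,21): 11²+21² = 562 < 841 = 29² → obtuse
1 of the 4 is right.

1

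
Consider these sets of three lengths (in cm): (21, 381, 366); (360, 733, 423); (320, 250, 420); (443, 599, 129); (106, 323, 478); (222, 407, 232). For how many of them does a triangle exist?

(21,366,381): 21+366 > 381 → valid
(360,423,733): 360+423 > 733 → valid
(250,320,420): 250+320 > 420 → valid
(129,443,599): 129+443 ≤ 599 → not valid
(106,323,478): 106+323 ≤ 478 → not valid
(222,232,407): 222+232 > 407 → valid
4 of the 6 triples form a triangle.

4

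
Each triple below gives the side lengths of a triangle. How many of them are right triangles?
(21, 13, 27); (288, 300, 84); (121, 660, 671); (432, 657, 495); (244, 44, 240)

4

(21,13,27): 13²+21² = 610 < 729 = 27² → obtuse
(288,300,84): 84²+288² = 90000 = 300² → right
(121,660,671): 121²+660² = 450241 = 671² → right
(432,657,495): 432²+495² = 431649 = 657² → right
(244,44,240): 44²+240² = 59536 = 244² → right
4 of the 5 are right.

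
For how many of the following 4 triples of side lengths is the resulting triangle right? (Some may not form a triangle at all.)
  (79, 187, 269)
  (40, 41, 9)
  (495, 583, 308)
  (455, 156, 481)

3

(79,187,269): 79+187 ≤ 269, not a triangle
(40,41,9): 9²+40² = 1681 = 41² → right
(495,583,308): 308²+495² = 339889 = 583² → right
(455,156,481): 156²+455² = 231361 = 481² → right
3 of the 4 are right.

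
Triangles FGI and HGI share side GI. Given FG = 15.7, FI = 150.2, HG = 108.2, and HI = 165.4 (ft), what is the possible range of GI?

134.5 < GI < 165.9

From triangle FGI: |15.7 − 150.2| < GI < 15.7 + 150.2, i.e. 134.5 < GI < 165.9.
From triangle HGI: 57.2 < GI < 273.6.
Both must hold, so GI lies in the intersection.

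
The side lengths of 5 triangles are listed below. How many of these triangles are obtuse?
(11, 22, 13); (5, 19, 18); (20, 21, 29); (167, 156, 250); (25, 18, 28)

(11,22,13): 11²+13² = 290 < 484 = 22² → obtuse
(5,19,18): 5²+18² = 349 < 361 = 19² → obtuse
(20,21,29): 20²+21² = 841 = 29² → right
(167,156,250): 156²+167² = 52225 < 62500 = 250² → obtuse
(25,18,28): 18²+25² = 949 > 784 = 28² → acute
3 of the 5 are obtuse.

3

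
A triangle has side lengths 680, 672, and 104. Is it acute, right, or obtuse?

Compare the square of the longest side to the sum of squares of the other two: 104² + 672² = 462400 = 680².

right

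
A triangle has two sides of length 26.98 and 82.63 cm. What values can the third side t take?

55.65 < t < 109.61 (cm)

By the triangle inequality, t must be less than 26.98 + 82.63 = 109.61 and greater than |26.98 − 82.63| = 55.65.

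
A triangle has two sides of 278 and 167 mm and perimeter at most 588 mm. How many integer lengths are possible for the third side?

Triangle inequality: 111 < x < 445. Perimeter ≤ 588 gives x ≤ 588 − 278 − 167 = 143.
So 111 < x ≤ 143; integers 112 through 143: 32 values.

32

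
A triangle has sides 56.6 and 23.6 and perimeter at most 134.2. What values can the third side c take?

Triangle inequality alone gives 33.0 < c < 80.2.
The perimeter condition gives c ≤ 134.2 − 56.6 − 23.6 = 54.0.
Intersecting the two: 33.0 < c ≤ 54.0.

33.0 < c ≤ 54.0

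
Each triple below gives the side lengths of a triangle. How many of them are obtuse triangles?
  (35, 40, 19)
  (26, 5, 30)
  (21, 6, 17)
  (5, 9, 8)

3

(35,40,19): 19²+35² = 1586 < 1600 = 40² → obtuse
(26,5,30): 5²+26² = 701 < 900 = 30² → obtuse
(21,6,17): 6²+17² = 325 < 441 = 21² → obtuse
(5,9,8): 5²+8² = 89 > 81 = 9² → acute
3 of the 4 are obtuse.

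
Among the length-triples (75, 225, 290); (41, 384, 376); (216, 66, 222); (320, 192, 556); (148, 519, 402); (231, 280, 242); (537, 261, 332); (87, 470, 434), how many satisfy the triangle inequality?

7

(75,225,290): 75+225 > 290 → valid
(41,376,384): 41+376 > 384 → valid
(66,216,222): 66+216 > 222 → valid
(192,320,556): 192+320 ≤ 556 → not valid
(148,402,519): 148+402 > 519 → valid
(231,242,280): 231+242 > 280 → valid
(261,332,537): 261+332 > 537 → valid
(87,434,470): 87+434 > 470 → valid
7 of the 8 triples form a triangle.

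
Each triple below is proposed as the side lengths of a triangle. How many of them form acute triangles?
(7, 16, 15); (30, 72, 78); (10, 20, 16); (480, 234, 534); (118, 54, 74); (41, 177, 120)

(7,16,15): 7²+15² = 274 > 256 = 16² → acute
(30,72,78): 30²+72² = 6084 = 78² → right
(10,20,16): 10²+16² = 356 < 400 = 20² → obtuse
(480,234,534): 234²+480² = 285156 = 534² → right
(118,54,74): 54²+74² = 8392 < 13924 = 118² → obtuse
(41,177,120): 41+120 ≤ 177, not a triangle
1 of the 6 is acute.

1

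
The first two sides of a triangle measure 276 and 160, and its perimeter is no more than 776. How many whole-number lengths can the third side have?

224

Triangle inequality: 116 < x < 436. Perimeter ≤ 776 gives x ≤ 776 − 276 − 160 = 340.
So 116 < x ≤ 340; integers 117 through 340: 224 values.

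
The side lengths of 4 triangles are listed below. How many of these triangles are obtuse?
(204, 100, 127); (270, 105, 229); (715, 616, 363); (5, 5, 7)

(204,100,127): 100²+127² = 26129 < 41616 = 204² → obtuse
(270,105,229): 105²+229² = 63466 < 72900 = 270² → obtuse
(715,616,363): 363²+616² = 511225 = 715² → right
(5,5,7): 5²+5² = 50 > 49 = 7² → acute
2 of the 4 are obtuse.

2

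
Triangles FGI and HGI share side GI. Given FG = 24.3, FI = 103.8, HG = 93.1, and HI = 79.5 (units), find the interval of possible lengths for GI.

79.5 < GI < 128.1

From triangle FGI: |24.3 − 103.8| < GI < 24.3 + 103.8, i.e. 79.5 < GI < 128.1.
From triangle HGI: 13.6 < GI < 172.6.
Both must hold, so GI lies in the intersection.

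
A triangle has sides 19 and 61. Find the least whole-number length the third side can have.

43

The third side must be strictly greater than |19 − 61| = 42.
The smallest integer above 42 is 43.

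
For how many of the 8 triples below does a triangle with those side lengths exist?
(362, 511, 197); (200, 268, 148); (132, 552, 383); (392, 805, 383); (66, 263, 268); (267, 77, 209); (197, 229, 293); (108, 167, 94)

6

(197,362,511): 197+362 > 511 → valid
(148,200,268): 148+200 > 268 → valid
(132,383,552): 132+383 ≤ 552 → not valid
(383,392,805): 383+392 ≤ 805 → not valid
(66,263,268): 66+263 > 268 → valid
(77,209,267): 77+209 > 267 → valid
(197,229,293): 197+229 > 293 → valid
(94,108,167): 94+108 > 167 → valid
6 of the 8 triples form a triangle.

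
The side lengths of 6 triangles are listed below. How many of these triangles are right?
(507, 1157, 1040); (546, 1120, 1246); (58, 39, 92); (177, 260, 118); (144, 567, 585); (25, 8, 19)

3

(507,1157,1040): 507²+1040² = 1338649 = 1157² → right
(546,1120,1246): 546²+1120² = 1552516 = 1246² → right
(58,39,92): 39²+58² = 4885 < 8464 = 92² → obtuse
(177,260,118): 118²+177² = 45253 < 67600 = 260² → obtuse
(144,567,585): 144²+567² = 342225 = 585² → right
(25,8,19): 8²+19² = 425 < 625 = 25² → obtuse
3 of the 6 are right.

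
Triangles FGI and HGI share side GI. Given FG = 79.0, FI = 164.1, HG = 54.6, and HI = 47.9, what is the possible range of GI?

85.1 < GI < 102.5

From triangle FGI: |79.0 − 164.1| < GI < 79.0 + 164.1, i.e. 85.1 < GI < 243.1.
From triangle HGI: 6.7 < GI < 102.5.
Both must hold, so GI lies in the intersection.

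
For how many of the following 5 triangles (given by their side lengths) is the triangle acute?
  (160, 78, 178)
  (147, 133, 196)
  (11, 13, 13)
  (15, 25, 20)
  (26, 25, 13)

(160,78,178): 78²+160² = 31684 = 178² → right
(147,133,196): 133²+147² = 39298 > 38416 = 196² → acute
(11,13,13): 11²+13² = 290 > 169 = 13² → acute
(15,25,20): 15²+20² = 625 = 25² → right
(26,25,13): 13²+25² = 794 > 676 = 26² → acute
3 of the 5 are acute.

3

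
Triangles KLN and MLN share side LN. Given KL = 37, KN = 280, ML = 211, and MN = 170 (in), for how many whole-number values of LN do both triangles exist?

73

From triangle KLN: 243 < LN < 317.
From triangle MLN: 41 < LN < 381.
Intersection: 243 < LN < 317, so integers 244 through 316: 73 values.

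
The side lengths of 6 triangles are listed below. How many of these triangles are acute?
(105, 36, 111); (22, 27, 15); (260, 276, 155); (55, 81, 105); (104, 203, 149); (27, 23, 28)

2

(105,36,111): 36²+105² = 12321 = 111² → right
(22,27,15): 15²+22² = 709 < 729 = 27² → obtuse
(260,276,155): 155²+260² = 91625 > 76176 = 276² → acute
(55,81,105): 55²+81² = 9586 < 11025 = 105² → obtuse
(104,203,149): 104²+149² = 33017 < 41209 = 203² → obtuse
(27,23,28): 23²+27² = 1258 > 784 = 28² → acute
2 of the 6 are acute.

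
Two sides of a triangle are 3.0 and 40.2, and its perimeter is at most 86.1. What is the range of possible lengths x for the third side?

Triangle inequality alone gives 37.2 < x < 43.2.
The perimeter condition gives x ≤ 86.1 − 3.0 − 40.2 = 42.9.
Intersecting the two: 37.2 < x ≤ 42.9.

37.2 < x ≤ 42.9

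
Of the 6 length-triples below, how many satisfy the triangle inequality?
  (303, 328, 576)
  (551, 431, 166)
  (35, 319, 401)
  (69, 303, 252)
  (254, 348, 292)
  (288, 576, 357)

(303,328,576): 303+328 > 576 → valid
(166,431,551): 166+431 > 551 → valid
(35,319,401): 35+319 ≤ 401 → not valid
(69,252,303): 69+252 > 303 → valid
(254,292,348): 254+292 > 348 → valid
(288,357,576): 288+357 > 576 → valid
5 of the 6 triples form a triangle.

5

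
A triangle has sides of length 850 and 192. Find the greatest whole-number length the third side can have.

The third side must be strictly less than 850 + 192 = 1042.
The largest integer below 1042 is 1041.

1041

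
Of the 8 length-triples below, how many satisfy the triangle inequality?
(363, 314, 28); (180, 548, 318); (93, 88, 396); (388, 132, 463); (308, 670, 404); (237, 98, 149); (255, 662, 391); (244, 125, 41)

(28,314,363): 28+314 ≤ 363 → not valid
(180,318,548): 180+318 ≤ 548 → not valid
(88,93,396): 88+93 ≤ 396 → not valid
(132,388,463): 132+388 > 463 → valid
(308,404,670): 308+404 > 670 → valid
(98,149,237): 98+149 > 237 → valid
(255,391,662): 255+391 ≤ 662 → not valid
(41,125,244): 41+125 ≤ 244 → not valid
3 of the 8 triples form a triangle.

3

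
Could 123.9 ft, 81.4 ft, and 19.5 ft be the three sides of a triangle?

No

The longest side is 123.9, but the other two sum to only 100.9.
100.9 < 123.9, so the triangle inequality fails.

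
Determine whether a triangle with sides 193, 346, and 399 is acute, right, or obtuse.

obtuse

Compare the square of the longest side to the sum of squares of the other two: 193² + 346² = 156965 < 159201 = 399².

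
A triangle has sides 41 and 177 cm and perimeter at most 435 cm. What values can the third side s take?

136 < s ≤ 217 cm

Triangle inequality alone gives 136 < s < 218.
The perimeter condition gives s ≤ 435 − 41 − 177 = 217.
Intersecting the two: 136 < s ≤ 217.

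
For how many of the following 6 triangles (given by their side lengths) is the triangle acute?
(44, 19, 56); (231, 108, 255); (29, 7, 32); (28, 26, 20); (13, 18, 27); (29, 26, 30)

(44,19,56): 19²+44² = 2297 < 3136 = 56² → obtuse
(231,108,255): 108²+231² = 65025 = 255² → right
(29,7,32): 7²+29² = 890 < 1024 = 32² → obtuse
(28,26,20): 20²+26² = 1076 > 784 = 28² → acute
(13,18,27): 13²+18² = 493 < 729 = 27² → obtuse
(29,26,30): 26²+29² = 1517 > 900 = 30² → acute
2 of the 6 are acute.

2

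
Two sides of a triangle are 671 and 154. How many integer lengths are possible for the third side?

307

The third side lies in the open interval (517, 825).
Integers from 518 to 824 inclusive: 824 − 518 + 1 = 307.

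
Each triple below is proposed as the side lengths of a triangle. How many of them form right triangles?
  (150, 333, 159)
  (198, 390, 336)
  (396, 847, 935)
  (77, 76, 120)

2

(150,333,159): 150+159 ≤ 333, not a triangle
(198,390,336): 198²+336² = 152100 = 390² → right
(396,847,935): 396²+847² = 874225 = 935² → right
(77,76,120): 76²+77² = 11705 < 14400 = 120² → obtuse
2 of the 4 are right.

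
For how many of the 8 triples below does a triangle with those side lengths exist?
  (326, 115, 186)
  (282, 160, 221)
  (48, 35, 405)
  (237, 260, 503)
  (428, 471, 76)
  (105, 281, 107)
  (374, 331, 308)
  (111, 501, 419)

4

(115,186,326): 115+186 ≤ 326 → not valid
(160,221,282): 160+221 > 282 → valid
(35,48,405): 35+48 ≤ 405 → not valid
(237,260,503): 237+260 ≤ 503 → not valid
(76,428,471): 76+428 > 471 → valid
(105,107,281): 105+107 ≤ 281 → not valid
(308,331,374): 308+331 > 374 → valid
(111,419,501): 111+419 > 501 → valid
4 of the 8 triples form a triangle.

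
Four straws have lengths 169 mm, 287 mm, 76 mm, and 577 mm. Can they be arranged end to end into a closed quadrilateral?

No

For a quadrilateral, each side must be shorter than the sum of the others.
Here the longest side is 577, but the remaining 3 sides sum to only 532.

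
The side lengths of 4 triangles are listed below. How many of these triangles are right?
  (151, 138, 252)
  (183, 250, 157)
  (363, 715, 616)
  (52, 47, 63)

(151,138,252): 138²+151² = 41845 < 63504 = 252² → obtuse
(183,250,157): 157²+183² = 58138 < 62500 = 250² → obtuse
(363,715,616): 363²+616² = 511225 = 715² → right
(52,47,63): 47²+52² = 4913 > 3969 = 63² → acute
1 of the 4 is right.

1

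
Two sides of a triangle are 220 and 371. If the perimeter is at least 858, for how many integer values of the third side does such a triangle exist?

324

Triangle inequality: 151 < x < 591. Perimeter ≥ 858 gives x ≥ 858 − 220 − 371 = 267.
So 267 ≤ x < 591; integers 267 through 590: 324 values.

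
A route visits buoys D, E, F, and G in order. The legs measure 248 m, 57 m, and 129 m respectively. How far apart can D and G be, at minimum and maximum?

62 ≤ DG ≤ 434 m

The maximum is all hops collinear in one direction: 248 + 57 + 129 = 434.
The longest hop is 248; the others sum to 186. Folding the others back against it leaves at least 248 − 186 = 62.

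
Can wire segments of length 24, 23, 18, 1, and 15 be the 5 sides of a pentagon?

Yes

A pentagon exists iff every side is shorter than the sum of the others — equivalently, the longest side is less than the sum of the rest.
Longest side 24 < 57 (sum of the remaining 4), so yes.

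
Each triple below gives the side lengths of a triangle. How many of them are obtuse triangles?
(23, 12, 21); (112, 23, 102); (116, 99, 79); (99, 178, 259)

2

(23,12,21): 12²+21² = 585 > 529 = 23² → acute
(112,23,102): 23²+102² = 10933 < 12544 = 112² → obtuse
(116,99,79): 79²+99² = 16042 > 13456 = 116² → acute
(99,178,259): 99²+178² = 41485 < 67081 = 259² → obtuse
2 of the 4 are obtuse.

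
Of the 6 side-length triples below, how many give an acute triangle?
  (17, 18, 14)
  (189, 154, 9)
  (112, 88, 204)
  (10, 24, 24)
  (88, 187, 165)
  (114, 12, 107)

(17,18,14): 14²+17² = 485 > 324 = 18² → acute
(189,154,9): 9+154 ≤ 189, not a triangle
(112,88,204): 88+112 ≤ 204, not a triangle
(10,24,24): 10²+24² = 676 > 576 = 24² → acute
(88,187,165): 88²+165² = 34969 = 187² → right
(114,12,107): 12²+107² = 11593 < 12996 = 114² → obtuse
2 of the 6 are acute.

2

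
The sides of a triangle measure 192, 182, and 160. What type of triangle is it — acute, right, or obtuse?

acute

Compare the square of the longest side to the sum of squares of the other two: 160² + 182² = 58724 > 36864 = 192².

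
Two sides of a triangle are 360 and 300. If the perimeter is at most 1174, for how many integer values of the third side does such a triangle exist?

Triangle inequality: 60 < x < 660. Perimeter ≤ 1174 gives x ≤ 1174 − 360 − 300 = 514.
So 60 < x ≤ 514; integers 61 through 514: 454 values.

454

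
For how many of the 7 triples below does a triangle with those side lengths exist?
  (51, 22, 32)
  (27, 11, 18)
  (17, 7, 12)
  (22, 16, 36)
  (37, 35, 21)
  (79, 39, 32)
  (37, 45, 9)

(22,32,51): 22+32 > 51 → valid
(11,18,27): 11+18 > 27 → valid
(7,12,17): 7+12 > 17 → valid
(16,22,36): 16+22 > 36 → valid
(21,35,37): 21+35 > 37 → valid
(32,39,79): 32+39 ≤ 79 → not valid
(9,37,45): 9+37 > 45 → valid
6 of the 7 triples form a triangle.

6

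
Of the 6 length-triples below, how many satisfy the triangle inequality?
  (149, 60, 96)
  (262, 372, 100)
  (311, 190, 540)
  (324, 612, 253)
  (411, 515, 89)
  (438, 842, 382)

1

(60,96,149): 60+96 > 149 → valid
(100,262,372): 100+262 ≤ 372 → not valid
(190,311,540): 190+311 ≤ 540 → not valid
(253,324,612): 253+324 ≤ 612 → not valid
(89,411,515): 89+411 ≤ 515 → not valid
(382,438,842): 382+438 ≤ 842 → not valid
1 of the 6 triples forms a triangle.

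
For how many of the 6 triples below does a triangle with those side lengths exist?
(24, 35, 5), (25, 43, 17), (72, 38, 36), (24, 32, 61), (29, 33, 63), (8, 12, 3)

1

(5,24,35): 5+24 ≤ 35 → not valid
(17,25,43): 17+25 ≤ 43 → not valid
(36,38,72): 36+38 > 72 → valid
(24,32,61): 24+32 ≤ 61 → not valid
(29,33,63): 29+33 ≤ 63 → not valid
(3,8,12): 3+8 ≤ 12 → not valid
1 of the 6 triples forms a triangle.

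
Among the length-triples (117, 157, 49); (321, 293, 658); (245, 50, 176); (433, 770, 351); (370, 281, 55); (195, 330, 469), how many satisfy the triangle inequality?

(49,117,157): 49+117 > 157 → valid
(293,321,658): 293+321 ≤ 658 → not valid
(50,176,245): 50+176 ≤ 245 → not valid
(351,433,770): 351+433 > 770 → valid
(55,281,370): 55+281 ≤ 370 → not valid
(195,330,469): 195+330 > 469 → valid
3 of the 6 triples form a triangle.

3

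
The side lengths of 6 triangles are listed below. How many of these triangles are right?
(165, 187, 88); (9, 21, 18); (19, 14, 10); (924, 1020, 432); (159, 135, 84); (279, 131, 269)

(165,187,88): 88²+165² = 34969 = 187² → right
(9,21,18): 9²+18² = 405 < 441 = 21² → obtuse
(19,14,10): 10²+14² = 296 < 361 = 19² → obtuse
(924,1020,432): 432²+924² = 1040400 = 1020² → right
(159,135,84): 84²+135² = 25281 = 159² → right
(279,131,269): 131²+269² = 89522 > 77841 = 279² → acute
3 of the 6 are right.

3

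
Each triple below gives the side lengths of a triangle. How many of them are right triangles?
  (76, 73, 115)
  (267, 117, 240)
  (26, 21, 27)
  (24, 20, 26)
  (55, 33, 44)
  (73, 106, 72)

2

(76,73,115): 73²+76² = 11105 < 13225 = 115² → obtuse
(267,117,240): 117²+240² = 71289 = 267² → right
(26,21,27): 21²+26² = 1117 > 729 = 27² → acute
(24,20,26): 20²+24² = 976 > 676 = 26² → acute
(55,33,44): 33²+44² = 3025 = 55² → right
(73,106,72): 72²+73² = 10513 < 11236 = 106² → obtuse
2 of the 6 are right.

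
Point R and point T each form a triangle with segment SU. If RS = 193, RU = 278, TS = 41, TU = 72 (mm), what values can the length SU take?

85 < SU < 113

From triangle RSU: |193 − 278| < SU < 193 + 278, i.e. 85 < SU < 471.
From triangle TSU: 31 < SU < 113.
Both must hold, so SU lies in the intersection.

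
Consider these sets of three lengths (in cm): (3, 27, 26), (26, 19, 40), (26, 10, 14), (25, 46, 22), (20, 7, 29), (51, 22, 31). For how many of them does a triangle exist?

4

(3,26,27): 3+26 > 27 → valid
(19,26,40): 19+26 > 40 → valid
(10,14,26): 10+14 ≤ 26 → not valid
(22,25,46): 22+25 > 46 → valid
(7,20,29): 7+20 ≤ 29 → not valid
(22,31,51): 22+31 > 51 → valid
4 of the 6 triples form a triangle.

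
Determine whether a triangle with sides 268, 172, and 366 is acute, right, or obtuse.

obtuse

Compare the square of the longest side to the sum of squares of the other two: 172² + 268² = 101408 < 133956 = 366².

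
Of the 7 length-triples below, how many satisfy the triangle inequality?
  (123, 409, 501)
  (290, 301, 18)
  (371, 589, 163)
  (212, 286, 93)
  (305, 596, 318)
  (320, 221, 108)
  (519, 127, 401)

6

(123,409,501): 123+409 > 501 → valid
(18,290,301): 18+290 > 301 → valid
(163,371,589): 163+371 ≤ 589 → not valid
(93,212,286): 93+212 > 286 → valid
(305,318,596): 305+318 > 596 → valid
(108,221,320): 108+221 > 320 → valid
(127,401,519): 127+401 > 519 → valid
6 of the 7 triples form a triangle.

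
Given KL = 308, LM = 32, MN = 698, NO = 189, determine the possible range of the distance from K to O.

169 ≤ KO ≤ 1227

The maximum is all hops collinear in one direction: 308 + 32 + 698 + 189 = 1227.
The longest hop is 698; the others sum to 529. Folding the others back against it leaves at least 698 − 529 = 169.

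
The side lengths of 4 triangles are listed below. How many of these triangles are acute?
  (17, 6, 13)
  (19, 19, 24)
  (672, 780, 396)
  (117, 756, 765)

(17,6,13): 6²+13² = 205 < 289 = 17² → obtuse
(19,19,24): 19²+19² = 722 > 576 = 24² → acute
(672,780,396): 396²+672² = 608400 = 780² → right
(117,756,765): 117²+756² = 585225 = 765² → right
1 of the 4 is acute.

1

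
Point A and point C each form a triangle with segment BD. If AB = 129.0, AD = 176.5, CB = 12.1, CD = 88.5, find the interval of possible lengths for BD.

76.4 < BD < 100.6

From triangle ABD: |129.0 − 176.5| < BD < 129.0 + 176.5, i.e. 47.5 < BD < 305.5.
From triangle CBD: 76.4 < BD < 100.6.
Both must hold, so BD lies in the intersection.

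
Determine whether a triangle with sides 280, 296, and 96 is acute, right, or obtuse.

right

Compare the square of the longest side to the sum of squares of the other two: 96² + 280² = 87616 = 296².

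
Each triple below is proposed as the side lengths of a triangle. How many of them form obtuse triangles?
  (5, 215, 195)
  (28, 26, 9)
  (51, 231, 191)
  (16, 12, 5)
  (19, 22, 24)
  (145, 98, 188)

(5,215,195): 5+195 ≤ 215, not a triangle
(28,26,9): 9²+26² = 757 < 784 = 28² → obtuse
(51,231,191): 51²+191² = 39082 < 53361 = 231² → obtuse
(16,12,5): 5²+12² = 169 < 256 = 16² → obtuse
(19,22,24): 19²+22² = 845 > 576 = 24² → acute
(145,98,188): 98²+145² = 30629 < 35344 = 188² → obtuse
4 of the 6 are obtuse.

4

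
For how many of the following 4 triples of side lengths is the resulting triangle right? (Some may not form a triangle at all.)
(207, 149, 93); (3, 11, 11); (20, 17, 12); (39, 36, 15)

(207,149,93): 93²+149² = 30850 < 42849 = 207² → obtuse
(3,11,11): 3²+11² = 130 > 121 = 11² → acute
(20,17,12): 12²+17² = 433 > 400 = 20² → acute
(39,36,15): 15²+36² = 1521 = 39² → right
1 of the 4 is right.

1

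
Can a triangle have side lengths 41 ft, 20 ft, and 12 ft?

The longest side is 41, but the other two sum to only 32.
32 < 41, so the triangle inequality fails.

No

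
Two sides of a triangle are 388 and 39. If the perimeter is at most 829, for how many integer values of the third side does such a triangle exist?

Triangle inequality: 349 < x < 427. Perimeter ≤ 829 gives x ≤ 829 − 388 − 39 = 402.
So 349 < x ≤ 402; integers 350 through 402: 53 values.

53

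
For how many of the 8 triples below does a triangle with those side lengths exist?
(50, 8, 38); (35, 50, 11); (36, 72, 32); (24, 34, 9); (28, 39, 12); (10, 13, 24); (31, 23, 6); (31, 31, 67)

1

(8,38,50): 8+38 ≤ 50 → not valid
(11,35,50): 11+35 ≤ 50 → not valid
(32,36,72): 32+36 ≤ 72 → not valid
(9,24,34): 9+24 ≤ 34 → not valid
(12,28,39): 12+28 > 39 → valid
(10,13,24): 10+13 ≤ 24 → not valid
(6,23,31): 6+23 ≤ 31 → not valid
(31,31,67): 31+31 ≤ 67 → not valid
1 of the 8 triples forms a triangle.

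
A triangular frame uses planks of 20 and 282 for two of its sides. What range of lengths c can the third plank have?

262 < c < 302

By the triangle inequality, c must be less than 20 + 282 = 302 and greater than |20 − 282| = 262.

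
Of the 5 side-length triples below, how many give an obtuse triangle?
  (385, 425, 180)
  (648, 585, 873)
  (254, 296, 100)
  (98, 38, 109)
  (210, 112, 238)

2

(385,425,180): 180²+385² = 180625 = 425² → right
(648,585,873): 585²+648² = 762129 = 873² → right
(254,296,100): 100²+254² = 74516 < 87616 = 296² → obtuse
(98,38,109): 38²+98² = 11048 < 11881 = 109² → obtuse
(210,112,238): 112²+210² = 56644 = 238² → right
2 of the 5 are obtuse.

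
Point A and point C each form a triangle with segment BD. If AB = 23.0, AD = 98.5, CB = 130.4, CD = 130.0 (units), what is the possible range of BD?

From triangle ABD: |23.0 − 98.5| < BD < 23.0 + 98.5, i.e. 75.5 < BD < 121.5.
From triangle CBD: 0.4 < BD < 260.4.
Both must hold, so BD lies in the intersection.

75.5 < BD < 121.5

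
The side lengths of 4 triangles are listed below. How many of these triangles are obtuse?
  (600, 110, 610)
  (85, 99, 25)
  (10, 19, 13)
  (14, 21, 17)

(600,110,610): 110²+600² = 372100 = 610² → right
(85,99,25): 25²+85² = 7850 < 9801 = 99² → obtuse
(10,19,13): 10²+13² = 269 < 361 = 19² → obtuse
(14,21,17): 14²+17² = 485 > 441 = 21² → acute
2 of the 4 are obtuse.

2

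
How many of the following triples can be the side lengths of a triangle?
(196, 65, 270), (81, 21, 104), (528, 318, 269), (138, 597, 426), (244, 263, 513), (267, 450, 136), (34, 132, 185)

(65,196,270): 65+196 ≤ 270 → not valid
(21,81,104): 21+81 ≤ 104 → not valid
(269,318,528): 269+318 > 528 → valid
(138,426,597): 138+426 ≤ 597 → not valid
(244,263,513): 244+263 ≤ 513 → not valid
(136,267,450): 136+267 ≤ 450 → not valid
(34,132,185): 34+132 ≤ 185 → not valid
1 of the 7 triples forms a triangle.

1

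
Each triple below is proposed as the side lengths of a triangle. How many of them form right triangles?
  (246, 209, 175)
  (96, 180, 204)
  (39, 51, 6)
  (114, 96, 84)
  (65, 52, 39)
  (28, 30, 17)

(246,209,175): 175²+209² = 74306 > 60516 = 246² → acute
(96,180,204): 96²+180² = 41616 = 204² → right
(39,51,6): 6+39 ≤ 51, not a triangle
(114,96,84): 84²+96² = 16272 > 12996 = 114² → acute
(65,52,39): 39²+52² = 4225 = 65² → right
(28,30,17): 17²+28² = 1073 > 900 = 30² → acute
2 of the 6 are right.

2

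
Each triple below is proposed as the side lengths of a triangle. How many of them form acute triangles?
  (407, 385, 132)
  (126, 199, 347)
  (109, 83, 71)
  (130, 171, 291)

(407,385,132): 132²+385² = 165649 = 407² → right
(126,199,347): 126+199 ≤ 347, not a triangle
(109,83,71): 71²+83² = 11930 > 11881 = 109² → acute
(130,171,291): 130²+171² = 46141 < 84681 = 291² → obtuse
1 of the 4 is acute.

1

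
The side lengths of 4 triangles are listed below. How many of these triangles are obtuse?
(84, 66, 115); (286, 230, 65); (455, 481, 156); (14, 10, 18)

3

(84,66,115): 66²+84² = 11412 < 13225 = 115² → obtuse
(286,230,65): 65²+230² = 57125 < 81796 = 286² → obtuse
(455,481,156): 156²+455² = 231361 = 481² → right
(14,10,18): 10²+14² = 296 < 324 = 18² → obtuse
3 of the 4 are obtuse.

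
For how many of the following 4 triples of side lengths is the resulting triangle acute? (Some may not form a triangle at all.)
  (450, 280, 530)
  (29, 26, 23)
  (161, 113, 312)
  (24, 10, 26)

(450,280,530): 280²+450² = 280900 = 530² → right
(29,26,23): 23²+26² = 1205 > 841 = 29² → acute
(161,113,312): 113+161 ≤ 312, not a triangle
(24,10,26): 10²+24² = 676 = 26² → right
1 of the 4 is acute.

1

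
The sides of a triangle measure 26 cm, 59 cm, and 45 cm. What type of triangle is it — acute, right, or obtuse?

obtuse

Compare the square of the longest side to the sum of squares of the other two: 26² + 45² = 2701 < 3481 = 59².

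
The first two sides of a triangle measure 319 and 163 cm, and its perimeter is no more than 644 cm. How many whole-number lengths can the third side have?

Triangle inequality: 156 < x < 482. Perimeter ≤ 644 gives x ≤ 644 − 319 − 163 = 162.
So 156 < x ≤ 162; integers 157 through 162: 6 values.

6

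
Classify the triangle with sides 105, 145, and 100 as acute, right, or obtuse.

Compare the square of the longest side to the sum of squares of the other two: 100² + 105² = 21025 = 145².

right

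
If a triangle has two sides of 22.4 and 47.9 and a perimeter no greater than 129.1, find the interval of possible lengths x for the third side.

Triangle inequality alone gives 25.5 < x < 70.3.
The perimeter condition gives x ≤ 129.1 − 22.4 − 47.9 = 58.8.
Intersecting the two: 25.5 < x ≤ 58.8.

25.5 < x ≤ 58.8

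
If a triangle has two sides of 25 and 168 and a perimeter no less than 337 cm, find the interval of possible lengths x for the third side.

Triangle inequality alone gives 143 < x < 193.
The perimeter condition gives x ≥ 337 − 25 − 168 = 144.
Intersecting the two: 144 ≤ x < 193.

144 ≤ x < 193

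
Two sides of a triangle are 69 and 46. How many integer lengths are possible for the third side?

91

The third side lies in the open interval (23, 115).
Integers from 24 to 114 inclusive: 114 − 24 + 1 = 91.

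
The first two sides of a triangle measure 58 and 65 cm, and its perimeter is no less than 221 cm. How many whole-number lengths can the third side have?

25

Triangle inequality: 7 < x < 123. Perimeter ≥ 221 gives x ≥ 221 − 58 − 65 = 98.
So 98 ≤ x < 123; integers 98 through 122: 25 values.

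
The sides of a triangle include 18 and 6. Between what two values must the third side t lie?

By the triangle inequality, t must be less than 18 + 6 = 24 and greater than |18 − 6| = 12.

12 < t < 24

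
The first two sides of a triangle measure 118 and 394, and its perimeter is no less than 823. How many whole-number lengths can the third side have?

Triangle inequality: 276 < x < 512. Perimeter ≥ 823 gives x ≥ 823 − 118 − 394 = 311.
So 311 ≤ x < 512; integers 311 through 511: 201 values.

201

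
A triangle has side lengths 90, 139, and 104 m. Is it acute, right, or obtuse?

Compare the square of the longest side to the sum of squares of the other two: 90² + 104² = 18916 < 19321 = 139².

obtuse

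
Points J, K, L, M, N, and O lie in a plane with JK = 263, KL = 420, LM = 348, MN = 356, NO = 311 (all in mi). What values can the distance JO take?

The maximum is all hops collinear in one direction: 263 + 420 + 348 + 356 + 311 = 1698.
The longest hop is 420; the others sum to 1278. Since 420 ≤ 1278, the path can fold back on itself completely, so the minimum distance is 0.

0 ≤ JO ≤ 1698 mi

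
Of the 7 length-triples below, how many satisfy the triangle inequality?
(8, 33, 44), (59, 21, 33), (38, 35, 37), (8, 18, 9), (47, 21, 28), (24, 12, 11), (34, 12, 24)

(8,33,44): 8+33 ≤ 44 → not valid
(21,33,59): 21+33 ≤ 59 → not valid
(35,37,38): 35+37 > 38 → valid
(8,9,18): 8+9 ≤ 18 → not valid
(21,28,47): 21+28 > 47 → valid
(11,12,24): 11+12 ≤ 24 → not valid
(12,24,34): 12+24 > 34 → valid
3 of the 7 triples form a triangle.

3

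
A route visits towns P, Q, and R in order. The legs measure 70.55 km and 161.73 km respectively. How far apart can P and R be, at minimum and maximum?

91.18 ≤ PR ≤ 232.28 km

By the triangle inequality, |70.55 − 161.73| ≤ PR ≤ 70.55 + 161.73.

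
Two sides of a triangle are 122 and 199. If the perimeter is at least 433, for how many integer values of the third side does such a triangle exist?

209

Triangle inequality: 77 < x < 321. Perimeter ≥ 433 gives x ≥ 433 − 122 − 199 = 112.
So 112 ≤ x < 321; integers 112 through 320: 209 values.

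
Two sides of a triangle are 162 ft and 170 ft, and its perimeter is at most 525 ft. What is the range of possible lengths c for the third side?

Triangle inequality alone gives 8 < c < 332.
The perimeter condition gives c ≤ 525 − 162 − 170 = 193.
Intersecting the two: 8 < c ≤ 193.

8 < c ≤ 193 ft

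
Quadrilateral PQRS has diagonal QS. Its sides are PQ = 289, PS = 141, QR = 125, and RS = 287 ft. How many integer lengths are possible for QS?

249

From triangle PQS: 148 < QS < 430.
From triangle RQS: 162 < QS < 412.
Intersection: 162 < QS < 412, so integers 163 through 411: 249 values.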